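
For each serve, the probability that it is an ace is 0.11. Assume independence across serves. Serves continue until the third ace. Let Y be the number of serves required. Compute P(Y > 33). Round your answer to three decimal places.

0.281

Needing more than 33 serves ⇔ fewer than 3 successes in the first 33. With X ~ Binomial(33, 0.11), P(Y > 33) = P(X ≤ 2).
  k=0: C(33,0)·0.11^0·0.89^33 = 0.02137
  k=1: C(33,1)·0.11^1·0.89^32 = 0.08717
  k=2: C(33,2)·0.11^2·0.89^31 = 0.17239
P(X ≤ 2) = 0.28094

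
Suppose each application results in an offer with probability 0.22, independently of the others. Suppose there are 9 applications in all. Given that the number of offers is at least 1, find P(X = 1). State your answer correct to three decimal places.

0.304

X ~ Binomial(9, 0.22). Want P(X=1 | X≥1) = P(X=1) / P(X≥1).
P(X=1) = C(9,1)·0.22^1·0.78^8 = 0.27128
P(X≥1) = 1 − 0.10687 = 0.89313
Ratio = 0.27128 / 0.89313 = 0.30374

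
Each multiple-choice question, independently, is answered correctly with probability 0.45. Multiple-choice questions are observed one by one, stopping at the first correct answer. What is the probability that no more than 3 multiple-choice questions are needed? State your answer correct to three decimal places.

0.834

Y = number of multiple-choice questions to the first success; geometric, p = 0.45.
P(Y ≤ 3) = 1 − (1−p)^3 = 1 − 0.16637 = 0.83362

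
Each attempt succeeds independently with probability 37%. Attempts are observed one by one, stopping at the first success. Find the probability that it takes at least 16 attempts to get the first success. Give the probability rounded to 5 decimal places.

0.00098

Y = number of attempts to the first success; geometric, p = 0.37.
P(Y > 15) = P(first 15 all fail) = (1−p)^15 = 0.0009775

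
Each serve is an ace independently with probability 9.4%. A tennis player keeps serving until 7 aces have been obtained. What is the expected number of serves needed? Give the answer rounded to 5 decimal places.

Y = total serves until the seventh success; negative binomial with r=7, p=0.094.
E[Y] = r / p = 7 / 0.094 = 74.4680851

74.46809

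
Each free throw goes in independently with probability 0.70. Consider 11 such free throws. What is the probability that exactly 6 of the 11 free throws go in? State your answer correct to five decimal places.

X ~ Binomial(n=11, p=0.70).
P(X=6) = C(11,6) · p^6 · (1−p)^5
= 462 · 0.11765 · 0.00243 = 0.1320798

0.13208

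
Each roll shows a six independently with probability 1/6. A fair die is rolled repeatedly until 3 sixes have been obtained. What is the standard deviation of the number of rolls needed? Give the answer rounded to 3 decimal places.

9.487

Y = total rolls until the third success; negative binomial with r=3, p=0.166667.
SD(Y) = √[r(1−p)/p²] = √(90.00000) = 9.48683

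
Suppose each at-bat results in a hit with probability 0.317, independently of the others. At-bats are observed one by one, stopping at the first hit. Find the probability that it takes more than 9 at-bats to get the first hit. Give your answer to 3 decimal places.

0.032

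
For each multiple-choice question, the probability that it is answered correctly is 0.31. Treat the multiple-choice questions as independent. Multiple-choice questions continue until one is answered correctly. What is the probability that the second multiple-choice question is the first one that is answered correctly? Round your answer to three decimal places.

0.214

Geometric (trials to first success), p = 0.31.
P(Y = 2) = (1−p)^1 · p = 0.69 · 0.31 = 0.21390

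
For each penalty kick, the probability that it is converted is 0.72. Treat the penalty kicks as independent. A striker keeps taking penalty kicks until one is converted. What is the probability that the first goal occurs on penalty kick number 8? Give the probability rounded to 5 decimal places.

0.00010

Geometric (trials to first success), p = 0.72.
P(Y = 8) = (1−p)^7 · p = 0.00013493 · 0.72 = 0.0000971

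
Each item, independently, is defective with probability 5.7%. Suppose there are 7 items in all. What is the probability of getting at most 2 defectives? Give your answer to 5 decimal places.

X ~ Binomial(7, 0.057); P(X ≤ 2) = Σ C(7,k) p^k (1−p)^(7−k) over k:
  k=0: C(7,0)·0.057^0·0.943^7 = 0.6631043
  k=1: C(7,1)·0.057^1·0.943^6 = 0.2805712
  k=2: C(7,2)·0.057^2·0.943^5 = 0.0508777
Total = 0.9945532

0.99455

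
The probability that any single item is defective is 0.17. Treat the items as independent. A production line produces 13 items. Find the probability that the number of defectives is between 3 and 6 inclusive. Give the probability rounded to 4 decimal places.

X ~ Binomial(13, 0.17); P(3 ≤ X ≤ 6) = Σ C(13,k) p^k (1−p)^(13−k) over k:
  k=3: C(13,3)·0.17^3·0.83^10 = 0.218019
  k=4: C(13,4)·0.17^4·0.83^9 = 0.111636
  k=5: C(13,5)·0.17^5·0.83^8 = 0.041157
  k=6: C(13,6)·0.17^6·0.83^7 = 0.011240
Total = 0.382052

0.3821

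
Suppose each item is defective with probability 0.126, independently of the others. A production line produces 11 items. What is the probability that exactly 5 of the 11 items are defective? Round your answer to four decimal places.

X ~ Binomial(n=11, p=0.126).
P(X=5) = C(11,5) · p^5 · (1−p)^6
= 462 · 3.1758e-05 · 0.44573 = 0.006540

0.0065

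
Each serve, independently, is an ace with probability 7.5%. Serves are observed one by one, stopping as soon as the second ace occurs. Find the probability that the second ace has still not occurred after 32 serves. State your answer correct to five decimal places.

Needing more than 32 serves ⇔ fewer than 2 successes in the first 32. With X ~ Binomial(32, 0.075), P(Y > 32) = P(X ≤ 1).
  k=0: C(32,0)·0.075^0·0.925^32 = 0.0825155
  k=1: C(32,1)·0.075^1·0.925^31 = 0.2140942
P(X ≤ 1) = 0.2966097

0.29661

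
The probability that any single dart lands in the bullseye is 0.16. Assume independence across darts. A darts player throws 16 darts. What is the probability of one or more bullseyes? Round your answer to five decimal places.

0.93856

P(at least one) = 1 − P(none) = 1 − (1 − 0.16)^16
= 1 − 0.0614425 = 0.9385575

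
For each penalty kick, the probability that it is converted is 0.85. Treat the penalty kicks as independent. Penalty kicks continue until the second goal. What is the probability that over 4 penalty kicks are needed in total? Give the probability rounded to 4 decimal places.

Needing more than 4 penalty kicks ⇔ fewer than 2 successes in the first 4. With X ~ Binomial(4, 0.85), P(Y > 4) = P(X ≤ 1).
  k=0: C(4,0)·0.85^0·0.15^4 = 0.000506
  k=1: C(4,1)·0.85^1·0.15^3 = 0.011475
P(X ≤ 1) = 0.011981

0.0120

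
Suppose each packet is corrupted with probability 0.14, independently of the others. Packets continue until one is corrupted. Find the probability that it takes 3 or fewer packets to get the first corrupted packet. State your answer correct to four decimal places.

0.3639

Y = number of packets to the first success; geometric, p = 0.14.
P(Y ≤ 3) = 1 − (1−p)^3 = 1 − 0.636056 = 0.363944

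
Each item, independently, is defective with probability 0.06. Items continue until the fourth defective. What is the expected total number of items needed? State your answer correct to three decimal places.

66.667

Y = total items until the fourth success; negative binomial with r=4, p=0.06.
E[Y] = r / p = 4 / 0.06 = 66.66667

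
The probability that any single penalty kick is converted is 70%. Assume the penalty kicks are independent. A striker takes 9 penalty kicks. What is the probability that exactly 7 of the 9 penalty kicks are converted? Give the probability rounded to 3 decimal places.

X ~ Binomial(n=9, p=0.70).
P(X=7) = C(9,7) · p^7 · (1−p)^2
= 36 · 0.082354 · 0.09 = 0.26683

0.267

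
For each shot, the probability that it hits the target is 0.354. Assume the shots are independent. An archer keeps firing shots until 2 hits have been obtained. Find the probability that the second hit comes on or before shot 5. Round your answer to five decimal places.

0.57925

Finishing within 5 shots ⇔ at least 2 successes in the first 5. With X ~ Binomial(5, 0.354), P(Y ≤ 5) = 1 − P(X ≤ 1).
  k=0: C(5,0)·0.354^0·0.646^5 = 0.1125026
  k=1: C(5,1)·0.354^1·0.646^4 = 0.3082502
1 − 0.4207528 = 0.5792472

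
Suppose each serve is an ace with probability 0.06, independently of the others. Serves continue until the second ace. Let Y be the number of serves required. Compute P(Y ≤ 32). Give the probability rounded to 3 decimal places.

0.580

Finishing within 32 serves ⇔ at least 2 successes in the first 32. With X ~ Binomial(32, 0.06), P(Y ≤ 32) = 1 − P(X ≤ 1).
  k=0: C(32,0)·0.06^0·0.94^32 = 0.13807
  k=1: C(32,1)·0.06^1·0.94^31 = 0.28201
1 − 0.42008 = 0.57992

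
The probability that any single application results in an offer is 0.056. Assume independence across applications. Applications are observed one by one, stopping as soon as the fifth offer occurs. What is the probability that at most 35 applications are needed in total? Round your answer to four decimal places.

Finishing within 35 applications ⇔ at least 5 successes in the first 35. With X ~ Binomial(35, 0.056), P(Y ≤ 35) = 1 − P(X ≤ 4).
  k=0: C(35,0)·0.056^0·0.944^35 = 0.133052
  k=1: C(35,1)·0.056^1·0.944^34 = 0.276251
  k=2: C(35,2)·0.056^2·0.944^33 = 0.278592
  k=3: C(35,3)·0.056^3·0.944^32 = 0.181793
  k=4: C(35,4)·0.056^4·0.944^31 = 0.086275
1 − 0.955963 = 0.044037

0.0440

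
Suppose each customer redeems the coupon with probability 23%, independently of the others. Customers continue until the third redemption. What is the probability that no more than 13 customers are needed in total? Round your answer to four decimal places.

0.6039

Finishing within 13 customers ⇔ at least 3 successes in the first 13. With X ~ Binomial(13, 0.23), P(Y ≤ 13) = 1 − P(X ≤ 2).
  k=0: C(13,0)·0.23^0·0.77^13 = 0.033449
  k=1: C(13,1)·0.23^1·0.77^12 = 0.129885
  k=2: C(13,2)·0.23^2·0.77^11 = 0.232781
1 − 0.396115 = 0.603885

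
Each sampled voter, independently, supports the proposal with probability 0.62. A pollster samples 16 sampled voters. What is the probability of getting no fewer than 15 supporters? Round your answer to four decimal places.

X ~ Binomial(16, 0.62); P(X ≥ 15) = Σ C(16,k) p^k (1−p)^(16−k) over k:
  k=15: C(16,15)·0.62^15·0.38^1 = 0.004675
  k=16: C(16,16)·0.62^16·0.38^0 = 0.000477
Total = 0.005152

0.0052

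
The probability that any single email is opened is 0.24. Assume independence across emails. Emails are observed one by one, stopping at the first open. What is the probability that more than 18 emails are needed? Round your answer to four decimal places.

0.0072

Y = number of emails to the first success; geometric, p = 0.24.
P(Y > 18) = P(first 18 all fail) = (1−p)^18 = 0.007156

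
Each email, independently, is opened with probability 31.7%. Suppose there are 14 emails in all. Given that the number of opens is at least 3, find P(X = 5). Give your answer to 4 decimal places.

X ~ Binomial(14, 0.317). Want P(X=5 | X≥3) = P(X=5) / P(X≥3).
P(X=5) = C(14,5)·0.317^5·0.683^9 = 0.207275
P(X≥3) = 1 − 0.004807 − 0.031236 − 0.094234 = 0.869723
Ratio = 0.207275 / 0.869723 = 0.238323

0.2383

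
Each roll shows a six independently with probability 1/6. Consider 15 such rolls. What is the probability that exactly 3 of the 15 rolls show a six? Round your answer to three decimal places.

X ~ Binomial(n=15, p=0.166667).
P(X=3) = C(15,3) · p^3 · (1−p)^12
= 455 · 0.0046296 · 0.11216 = 0.23626

0.236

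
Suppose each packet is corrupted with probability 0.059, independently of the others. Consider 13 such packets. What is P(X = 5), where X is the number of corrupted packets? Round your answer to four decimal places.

X ~ Binomial(n=13, p=0.059).
P(X=5) = C(13,5) · p^5 · (1−p)^8
= 1287 · 7.1492e-07 · 0.61478 = 0.000566

0.0006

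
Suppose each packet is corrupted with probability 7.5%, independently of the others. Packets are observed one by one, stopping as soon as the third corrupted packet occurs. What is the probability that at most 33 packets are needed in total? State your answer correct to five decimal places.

Finishing within 33 packets ⇔ at least 3 successes in the first 33. With X ~ Binomial(33, 0.075), P(Y ≤ 33) = 1 − P(X ≤ 2).
  k=0: C(33,0)·0.075^0·0.925^33 = 0.0763268
  k=1: C(33,1)·0.075^1·0.925^32 = 0.2042258
  k=2: C(33,2)·0.075^2·0.925^31 = 0.2649416
1 − 0.5454942 = 0.4545058

0.45451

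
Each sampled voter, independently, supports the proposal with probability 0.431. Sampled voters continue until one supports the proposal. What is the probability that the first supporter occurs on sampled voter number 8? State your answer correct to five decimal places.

Geometric (trials to first success), p = 0.431.
P(Y = 8) = (1−p)^7 · p = 0.01931 · 0.431 = 0.0083227

0.00832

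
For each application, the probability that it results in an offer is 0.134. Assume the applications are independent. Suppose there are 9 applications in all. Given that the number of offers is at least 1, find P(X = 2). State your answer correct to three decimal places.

0.325

X ~ Binomial(9, 0.134). Want P(X=2 | X≥1) = P(X=2) / P(X≥1).
P(X=2) = C(9,2)·0.134^2·0.866^7 = 0.23612
P(X≥1) = 1 − 0.27394 = 0.72606
Ratio = 0.23612 / 0.72606 = 0.32521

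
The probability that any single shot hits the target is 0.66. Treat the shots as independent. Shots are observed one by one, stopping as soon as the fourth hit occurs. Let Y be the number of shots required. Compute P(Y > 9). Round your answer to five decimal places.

Needing more than 9 shots ⇔ fewer than 4 successes in the first 9. With X ~ Binomial(9, 0.66), P(Y > 9) = P(X ≤ 3).
  k=0: C(9,0)·0.66^0·0.34^9 = 0.0000607
  k=1: C(9,1)·0.66^1·0.34^8 = 0.0010608
  k=2: C(9,2)·0.66^2·0.34^7 = 0.0082365
  k=3: C(9,3)·0.66^3·0.34^6 = 0.0373065
P(X ≤ 3) = 0.0466645

0.04666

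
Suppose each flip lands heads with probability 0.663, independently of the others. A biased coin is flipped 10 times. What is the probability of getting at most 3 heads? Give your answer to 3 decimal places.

X ~ Binomial(10, 0.663); P(X ≤ 3) = Σ C(10,k) p^k (1−p)^(10−k) over k:
  k=0: C(10,0)·0.663^0·0.337^10 = 0.00002
  k=1: C(10,1)·0.663^1·0.337^9 = 0.00037
  k=2: C(10,2)·0.663^2·0.337^8 = 0.00329
  k=3: C(10,3)·0.663^3·0.337^7 = 0.01726
Total = 0.02094

0.021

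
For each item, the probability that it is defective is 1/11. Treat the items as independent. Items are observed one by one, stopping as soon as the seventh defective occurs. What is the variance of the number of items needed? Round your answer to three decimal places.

Y = total items until the seventh success; negative binomial with r=7, p=0.090909.
Var(Y) = r(1−p)/p² = 7·0.909091 / 0.090909² = 770.00000

770.000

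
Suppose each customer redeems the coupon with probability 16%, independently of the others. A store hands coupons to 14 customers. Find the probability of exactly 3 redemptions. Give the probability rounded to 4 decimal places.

0.2190

X ~ Binomial(n=14, p=0.16).
P(X=3) = C(14,3) · p^3 · (1−p)^11
= 364 · 0.004096 · 0.14692 = 0.219045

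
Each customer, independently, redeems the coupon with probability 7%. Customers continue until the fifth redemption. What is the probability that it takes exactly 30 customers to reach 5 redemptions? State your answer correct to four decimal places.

0.0065

Y = trial on which the fifth success occurs; negative binomial, r=5, p=0.07.
P(Y=30) = C(29,4) · p^5 · (1−p)^25
= 23751 · 1.6807e-06 · 0.16296 = 0.006505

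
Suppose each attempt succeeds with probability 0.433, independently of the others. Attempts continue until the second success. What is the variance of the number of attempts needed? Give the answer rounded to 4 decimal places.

Y = total attempts until the second success; negative binomial with r=2, p=0.433.
Var(Y) = r(1−p)/p² = 2·0.567 / 0.433² = 6.048355

6.0484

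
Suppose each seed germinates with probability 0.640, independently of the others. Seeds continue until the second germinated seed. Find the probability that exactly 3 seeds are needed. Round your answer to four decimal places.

0.2949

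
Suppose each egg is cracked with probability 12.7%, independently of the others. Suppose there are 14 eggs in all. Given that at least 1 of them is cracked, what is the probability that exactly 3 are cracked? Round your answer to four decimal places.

0.1968

X ~ Binomial(14, 0.127). Want P(X=3 | X≥1) = P(X=3) / P(X≥1).
P(X=3) = C(14,3)·0.127^3·0.873^11 = 0.167367
P(X≥1) = 1 − 0.149348 = 0.850652
Ratio = 0.167367 / 0.850652 = 0.196751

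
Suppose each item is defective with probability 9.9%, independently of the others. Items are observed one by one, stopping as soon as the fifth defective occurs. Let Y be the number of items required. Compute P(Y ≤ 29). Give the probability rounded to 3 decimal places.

0.154

Finishing within 29 items ⇔ at least 5 successes in the first 29. With X ~ Binomial(29, 0.099), P(Y ≤ 29) = 1 − P(X ≤ 4).
  k=0: C(29,0)·0.099^0·0.901^29 = 0.04864
  k=1: C(29,1)·0.099^1·0.901^28 = 0.15500
  k=2: C(29,2)·0.099^2·0.901^27 = 0.23843
  k=3: C(29,3)·0.099^3·0.901^26 = 0.23579
  k=4: C(29,4)·0.099^4·0.901^25 = 0.16840
1 − 0.84626 = 0.15374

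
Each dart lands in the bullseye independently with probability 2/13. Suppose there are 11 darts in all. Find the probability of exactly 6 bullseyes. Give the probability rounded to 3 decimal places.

X ~ Binomial(n=11, p=0.153846).
P(X=6) = C(11,6) · p^6 · (1−p)^5
= 462 · 1.3259e-05 · 0.43376 = 0.00266

0.003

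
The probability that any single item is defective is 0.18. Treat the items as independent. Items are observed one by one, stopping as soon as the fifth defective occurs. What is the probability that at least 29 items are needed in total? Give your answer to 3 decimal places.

0.415

Needing more than 28 items ⇔ fewer than 5 successes in the first 28. With X ~ Binomial(28, 0.18), P(Y > 28) = P(X ≤ 4).
  k=0: C(28,0)·0.18^0·0.82^28 = 0.00386
  k=1: C(28,1)·0.18^1·0.82^27 = 0.02374
  k=2: C(28,2)·0.18^2·0.82^26 = 0.07034
  k=3: C(28,3)·0.18^3·0.82^25 = 0.13382
  k=4: C(28,4)·0.18^4·0.82^24 = 0.18359
P(X ≤ 4) = 0.41534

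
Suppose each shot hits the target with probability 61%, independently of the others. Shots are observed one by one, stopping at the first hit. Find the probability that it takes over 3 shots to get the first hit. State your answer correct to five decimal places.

0.05932

Y = number of shots to the first success; geometric, p = 0.61.
P(Y > 3) = P(first 3 all fail) = (1−p)^3 = 0.0593190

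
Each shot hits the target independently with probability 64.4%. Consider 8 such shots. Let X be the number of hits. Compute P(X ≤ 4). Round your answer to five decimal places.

0.30655

X ~ Binomial(8, 0.644); P(X ≤ 4) = Σ C(8,k) p^k (1−p)^(8−k) over k:
  k=0: C(8,0)·0.644^0·0.356^8 = 0.0002580
  k=1: C(8,1)·0.644^1·0.356^7 = 0.0037336
  k=2: C(8,2)·0.644^2·0.356^6 = 0.0236390
  k=3: C(8,3)·0.644^3·0.356^5 = 0.0855255
  k=4: C(8,4)·0.644^4·0.356^4 = 0.1933933
Total = 0.3065494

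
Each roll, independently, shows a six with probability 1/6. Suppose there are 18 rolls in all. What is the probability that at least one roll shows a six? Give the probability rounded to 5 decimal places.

P(at least one) = 1 − P(none) = 1 − (1 − 0.166667)^18
= 1 − 0.0375610 = 0.9624390

0.96244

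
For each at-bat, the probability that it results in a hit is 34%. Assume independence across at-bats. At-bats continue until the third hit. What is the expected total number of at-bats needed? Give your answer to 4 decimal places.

8.8235

Y = total at-bats until the third success; negative binomial with r=3, p=0.34.
E[Y] = r / p = 3 / 0.34 = 8.823529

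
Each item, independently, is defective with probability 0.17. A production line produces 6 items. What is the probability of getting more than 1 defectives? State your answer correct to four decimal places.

0.2713

X ~ Binomial(6, 0.17); P(X ≥ 2) = Σ C(6,k) p^k (1−p)^(6−k) over k:
  k=2: C(6,2)·0.17^2·0.83^4 = 0.205732
  k=3: C(6,3)·0.17^3·0.83^3 = 0.056184
  k=4: C(6,4)·0.17^4·0.83^2 = 0.008631
  k=5: C(6,5)·0.17^5·0.83^1 = 0.000707
  k=6: C(6,6)·0.17^6·0.83^0 = 0.000024
Total = 0.271277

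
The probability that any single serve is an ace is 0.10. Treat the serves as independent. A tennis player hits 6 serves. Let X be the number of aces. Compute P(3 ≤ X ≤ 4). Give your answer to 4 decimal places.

X ~ Binomial(6, 0.10); P(3 ≤ X ≤ 4) = Σ C(6,k) p^k (1−p)^(6−k) over k:
  k=3: C(6,3)·0.10^3·0.90^3 = 0.014580
  k=4: C(6,4)·0.10^4·0.90^2 = 0.001215
Total = 0.015795

0.0158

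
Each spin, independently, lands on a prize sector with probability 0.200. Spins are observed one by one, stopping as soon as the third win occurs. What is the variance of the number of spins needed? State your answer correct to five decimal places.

60.00000

Y = total spins until the third success; negative binomial with r=3, p=0.20.
Var(Y) = r(1−p)/p² = 3·0.80 / 0.20² = 60.0000000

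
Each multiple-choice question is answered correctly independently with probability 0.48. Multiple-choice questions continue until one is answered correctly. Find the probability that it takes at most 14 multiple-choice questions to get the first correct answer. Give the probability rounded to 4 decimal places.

0.9999

Y = number of multiple-choice questions to the first success; geometric, p = 0.48.
P(Y ≤ 14) = 1 − (1−p)^14 = 1 − 0.000106 = 0.999894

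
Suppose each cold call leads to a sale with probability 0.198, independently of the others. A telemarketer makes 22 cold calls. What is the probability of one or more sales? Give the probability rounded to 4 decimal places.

0.9922

P(at least one) = 1 − P(none) = 1 − (1 − 0.198)^22
= 1 − 0.007795 = 0.992205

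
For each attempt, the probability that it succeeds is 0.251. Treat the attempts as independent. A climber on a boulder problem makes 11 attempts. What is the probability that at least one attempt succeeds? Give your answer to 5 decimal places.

P(at least one) = 1 − P(none) = 1 − (1 − 0.251)^11
= 1 − 0.0416198 = 0.9583802

0.95838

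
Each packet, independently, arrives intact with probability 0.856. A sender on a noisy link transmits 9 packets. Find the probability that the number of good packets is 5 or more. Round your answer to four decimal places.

X ~ Binomial(9, 0.856); P(X ≥ 5) = Σ C(9,k) p^k (1−p)^(9−k) over k:
  k=5: C(9,5)·0.856^5·0.144^4 = 0.024899
  k=6: C(9,6)·0.856^6·0.144^3 = 0.098676
  k=7: C(9,7)·0.856^7·0.144^2 = 0.251388
  k=8: C(9,8)·0.856^8·0.144^1 = 0.373590
  k=9: C(9,9)·0.856^9·0.144^0 = 0.246754
Total = 0.995306

0.9953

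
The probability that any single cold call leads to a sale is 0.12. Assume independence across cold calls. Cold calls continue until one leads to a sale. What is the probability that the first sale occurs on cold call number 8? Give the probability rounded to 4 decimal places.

0.0490

Geometric (trials to first success), p = 0.12.
P(Y = 8) = (1−p)^7 · p = 0.40868 · 0.12 = 0.049041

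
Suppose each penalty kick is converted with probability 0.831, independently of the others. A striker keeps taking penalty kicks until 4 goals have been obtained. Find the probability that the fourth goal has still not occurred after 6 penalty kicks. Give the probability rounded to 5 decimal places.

Needing more than 6 penalty kicks ⇔ fewer than 4 successes in the first 6. With X ~ Binomial(6, 0.831), P(Y > 6) = P(X ≤ 3).
  k=0: C(6,0)·0.831^0·0.169^6 = 0.0000233
  k=1: C(6,1)·0.831^1·0.169^5 = 0.0006874
  k=2: C(6,2)·0.831^2·0.169^4 = 0.0084497
  k=3: C(6,3)·0.831^3·0.169^3 = 0.0553979
P(X ≤ 3) = 0.0645582

0.06456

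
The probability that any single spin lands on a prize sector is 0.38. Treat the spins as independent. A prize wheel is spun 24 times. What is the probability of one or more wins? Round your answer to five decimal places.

P(at least one) = 1 − P(none) = 1 − (1 − 0.38)^24
= 1 − 0.0000104 = 0.9999896

0.99999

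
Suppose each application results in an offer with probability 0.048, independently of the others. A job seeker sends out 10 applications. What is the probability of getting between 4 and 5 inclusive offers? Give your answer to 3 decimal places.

0.001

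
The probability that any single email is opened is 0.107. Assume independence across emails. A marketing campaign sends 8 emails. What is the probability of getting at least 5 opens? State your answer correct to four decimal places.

0.0006

X ~ Binomial(8, 0.107); P(X ≥ 5) = Σ C(8,k) p^k (1−p)^(8−k) over k:
  k=5: C(8,5)·0.107^5·0.893^3 = 0.000559
  k=6: C(8,6)·0.107^6·0.893^2 = 0.000034
  k=7: C(8,7)·0.107^7·0.893^1 = 0.000001
  k=8: C(8,8)·0.107^8·0.893^0 = 0.000000
Total = 0.000594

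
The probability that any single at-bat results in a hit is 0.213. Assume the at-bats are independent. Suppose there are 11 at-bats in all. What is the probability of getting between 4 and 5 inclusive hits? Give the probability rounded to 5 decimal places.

X ~ Binomial(11, 0.213); P(4 ≤ X ≤ 5) = Σ C(11,k) p^k (1−p)^(11−k) over k:
  k=4: C(11,4)·0.213^4·0.787^7 = 0.1270151
  k=5: C(11,5)·0.213^5·0.787^6 = 0.0481270
Total = 0.1751421

0.17514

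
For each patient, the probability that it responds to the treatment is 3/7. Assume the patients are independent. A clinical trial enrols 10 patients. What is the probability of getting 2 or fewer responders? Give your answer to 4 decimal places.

0.1255

X ~ Binomial(10, 0.428571); P(X ≤ 2) = Σ C(10,k) p^k (1−p)^(10−k) over k:
  k=0: C(10,0)·0.428571^0·0.571429^10 = 0.003712
  k=1: C(10,1)·0.428571^1·0.571429^9 = 0.027841
  k=2: C(10,2)·0.428571^2·0.571429^8 = 0.093962
Total = 0.125515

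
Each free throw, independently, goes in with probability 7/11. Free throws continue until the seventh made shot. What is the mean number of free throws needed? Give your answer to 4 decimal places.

Y = total free throws until the seventh success; negative binomial with r=7, p=0.636364.
E[Y] = r / p = 7 / 0.636364 = 11.000000

11.0000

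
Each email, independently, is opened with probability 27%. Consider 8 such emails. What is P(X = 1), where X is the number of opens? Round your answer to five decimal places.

X ~ Binomial(n=8, p=0.27).
P(X=1) = C(8,1) · p^1 · (1−p)^7
= 8 · 0.27 · 0.11047 = 0.2386238

0.23862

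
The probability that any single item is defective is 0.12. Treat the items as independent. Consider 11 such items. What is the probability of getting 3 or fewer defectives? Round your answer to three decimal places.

0.966

X ~ Binomial(11, 0.12); P(X ≤ 3) = Σ C(11,k) p^k (1−p)^(11−k) over k:
  k=0: C(11,0)·0.12^0·0.88^11 = 0.24508
  k=1: C(11,1)·0.12^1·0.88^10 = 0.36762
  k=2: C(11,2)·0.12^2·0.88^9 = 0.25065
  k=3: C(11,3)·0.12^3·0.88^8 = 0.10254
Total = 0.96589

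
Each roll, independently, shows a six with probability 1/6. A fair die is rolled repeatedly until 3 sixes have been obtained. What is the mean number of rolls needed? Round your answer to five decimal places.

18.00000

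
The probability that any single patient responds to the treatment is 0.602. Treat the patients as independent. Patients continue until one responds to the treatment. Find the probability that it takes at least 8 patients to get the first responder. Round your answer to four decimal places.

Y = number of patients to the first success; geometric, p = 0.602.
P(Y > 7) = P(first 7 all fail) = (1−p)^7 = 0.001582

0.0016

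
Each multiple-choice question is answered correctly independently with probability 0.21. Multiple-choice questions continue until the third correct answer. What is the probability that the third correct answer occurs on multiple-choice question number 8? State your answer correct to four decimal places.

0.0598

Y = trial on which the third success occurs; negative binomial, r=3, p=0.21.
P(Y=8) = C(7,2) · p^3 · (1−p)^5
= 21 · 0.009261 · 0.30771 = 0.059843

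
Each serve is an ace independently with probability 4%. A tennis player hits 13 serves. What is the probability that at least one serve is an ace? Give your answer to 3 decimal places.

0.412

P(at least one) = 1 − P(none) = 1 − (1 − 0.04)^13
= 1 − 0.58820 = 0.41180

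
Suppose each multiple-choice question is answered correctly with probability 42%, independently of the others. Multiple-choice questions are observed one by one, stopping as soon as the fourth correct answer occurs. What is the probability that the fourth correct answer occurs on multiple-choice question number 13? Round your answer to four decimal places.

0.0508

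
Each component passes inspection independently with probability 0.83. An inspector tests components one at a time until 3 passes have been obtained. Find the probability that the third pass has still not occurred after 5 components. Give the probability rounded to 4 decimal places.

Needing more than 5 components ⇔ fewer than 3 successes in the first 5. With X ~ Binomial(5, 0.83), P(Y > 5) = P(X ≤ 2).
  k=0: C(5,0)·0.83^0·0.17^5 = 0.000142
  k=1: C(5,1)·0.83^1·0.17^4 = 0.003466
  k=2: C(5,2)·0.83^2·0.17^3 = 0.033846
P(X ≤ 2) = 0.037454

0.0375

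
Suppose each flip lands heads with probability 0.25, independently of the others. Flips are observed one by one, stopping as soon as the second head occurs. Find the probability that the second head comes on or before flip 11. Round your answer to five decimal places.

0.80290

Finishing within 11 flips ⇔ at least 2 successes in the first 11. With X ~ Binomial(11, 0.25), P(Y ≤ 11) = 1 − P(X ≤ 1).
  k=0: C(11,0)·0.25^0·0.75^11 = 0.0422351
  k=1: C(11,1)·0.25^1·0.75^10 = 0.1548622
1 − 0.1970973 = 0.8029027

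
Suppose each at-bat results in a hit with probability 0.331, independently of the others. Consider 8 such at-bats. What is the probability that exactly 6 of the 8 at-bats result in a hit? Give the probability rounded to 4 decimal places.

0.0165

X ~ Binomial(n=8, p=0.331).
P(X=6) = C(8,6) · p^6 · (1−p)^2
= 28 · 0.0013151 · 0.44756 = 0.016481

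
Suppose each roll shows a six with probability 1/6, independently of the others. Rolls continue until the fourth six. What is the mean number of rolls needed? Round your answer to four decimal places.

Y = total rolls until the fourth success; negative binomial with r=4, p=0.166667.
E[Y] = r / p = 4 / 0.166667 = 24.000000

24.0000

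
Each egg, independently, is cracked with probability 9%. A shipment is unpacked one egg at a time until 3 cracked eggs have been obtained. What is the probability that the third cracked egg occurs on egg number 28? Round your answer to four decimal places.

Y = trial on which the third success occurs; negative binomial, r=3, p=0.09.
P(Y=28) = C(27,2) · p^3 · (1−p)^25
= 351 · 0.000729 · 0.094631 = 0.024214

0.0242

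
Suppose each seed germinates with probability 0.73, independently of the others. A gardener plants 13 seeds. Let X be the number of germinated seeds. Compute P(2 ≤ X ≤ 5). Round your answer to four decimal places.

0.0093

X ~ Binomial(13, 0.73); P(2 ≤ X ≤ 5) = Σ C(13,k) p^k (1−p)^(13−k) over k:
  k=2: C(13,2)·0.73^2·0.27^11 = 0.000023
  k=3: C(13,3)·0.73^3·0.27^10 = 0.000229
  k=4: C(13,4)·0.73^4·0.27^9 = 0.001548
  k=5: C(13,5)·0.73^5·0.27^8 = 0.007535
Total = 0.009336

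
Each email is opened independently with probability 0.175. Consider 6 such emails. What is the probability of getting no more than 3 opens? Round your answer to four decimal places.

X ~ Binomial(6, 0.175); P(X ≤ 3) = Σ C(6,k) p^k (1−p)^(6−k) over k:
  k=0: C(6,0)·0.175^0·0.825^6 = 0.315300
  k=1: C(6,1)·0.175^1·0.825^5 = 0.401291
  k=2: C(6,2)·0.175^2·0.825^4 = 0.212806
  k=3: C(6,3)·0.175^3·0.825^3 = 0.060187
Total = 0.989584

0.9896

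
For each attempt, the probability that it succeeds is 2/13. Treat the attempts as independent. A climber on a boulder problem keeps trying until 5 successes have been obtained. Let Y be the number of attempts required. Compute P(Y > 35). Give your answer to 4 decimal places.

Needing more than 35 attempts ⇔ fewer than 5 successes in the first 35. With X ~ Binomial(35, 0.153846), P(Y > 35) = P(X ≤ 4).
  k=0: C(35,0)·0.153846^0·0.846154^35 = 0.002889
  k=1: C(35,1)·0.153846^1·0.846154^34 = 0.018384
  k=2: C(35,2)·0.153846^2·0.846154^33 = 0.056822
  k=3: C(35,3)·0.153846^3·0.846154^32 = 0.113644
  k=4: C(35,4)·0.153846^4·0.846154^31 = 0.165301
P(X ≤ 4) = 0.357040

0.3570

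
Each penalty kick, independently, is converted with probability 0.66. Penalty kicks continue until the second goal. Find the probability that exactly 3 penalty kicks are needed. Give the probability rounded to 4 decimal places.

Y = trial on which the second success occurs; negative binomial, r=2, p=0.66.
P(Y=3) = C(2,1) · p^2 · (1−p)^1
= 2 · 0.4356 · 0.34 = 0.296208

0.2962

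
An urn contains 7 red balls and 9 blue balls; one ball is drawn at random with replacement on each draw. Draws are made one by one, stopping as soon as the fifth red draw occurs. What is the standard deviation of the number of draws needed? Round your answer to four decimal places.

Y = total draws until the fifth success; negative binomial with r=5, p=0.4375.
SD(Y) = √[r(1−p)/p²] = √(14.693878) = 3.833259

3.8333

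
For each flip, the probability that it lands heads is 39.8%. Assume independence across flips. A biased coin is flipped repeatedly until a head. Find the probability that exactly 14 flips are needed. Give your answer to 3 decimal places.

Geometric (trials to first success), p = 0.398.
P(Y = 14) = (1−p)^13 · p = 0.0013638 · 0.398 = 0.00054

0.001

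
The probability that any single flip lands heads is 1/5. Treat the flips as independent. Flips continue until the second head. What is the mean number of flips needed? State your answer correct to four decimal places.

10.0000

Y = total flips until the second success; negative binomial with r=2, p=0.20.
E[Y] = r / p = 2 / 0.20 = 10.000000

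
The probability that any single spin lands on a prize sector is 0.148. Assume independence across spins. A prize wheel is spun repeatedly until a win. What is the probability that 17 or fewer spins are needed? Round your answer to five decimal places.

Y = number of spins to the first success; geometric, p = 0.148.
P(Y ≤ 17) = 1 − (1−p)^17 = 1 − 0.0656860 = 0.9343140

0.93431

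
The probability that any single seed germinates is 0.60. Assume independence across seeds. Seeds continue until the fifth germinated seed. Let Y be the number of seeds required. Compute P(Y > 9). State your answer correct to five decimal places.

Needing more than 9 seeds ⇔ fewer than 5 successes in the first 9. With X ~ Binomial(9, 0.60), P(Y > 9) = P(X ≤ 4).
  k=0: C(9,0)·0.60^0·0.40^9 = 0.0002621
  k=1: C(9,1)·0.60^1·0.40^8 = 0.0035389
  k=2: C(9,2)·0.60^2·0.40^7 = 0.0212337
  k=3: C(9,3)·0.60^3·0.40^6 = 0.0743178
  k=4: C(9,4)·0.60^4·0.40^5 = 0.1672151
P(X ≤ 4) = 0.2665677

0.26657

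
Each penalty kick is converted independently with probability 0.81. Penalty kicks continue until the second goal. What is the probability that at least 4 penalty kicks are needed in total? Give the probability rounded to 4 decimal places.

Needing more than 3 penalty kicks ⇔ fewer than 2 successes in the first 3. With X ~ Binomial(3, 0.81), P(Y > 3) = P(X ≤ 1).
  k=0: C(3,0)·0.81^0·0.19^3 = 0.006859
  k=1: C(3,1)·0.81^1·0.19^2 = 0.087723
P(X ≤ 1) = 0.094582

0.0946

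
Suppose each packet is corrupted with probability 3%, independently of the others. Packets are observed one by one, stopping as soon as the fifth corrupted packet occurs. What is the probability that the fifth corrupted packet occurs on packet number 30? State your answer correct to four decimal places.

Y = trial on which the fifth success occurs; negative binomial, r=5, p=0.03.
P(Y=30) = C(29,4) · p^5 · (1−p)^25
= 23751 · 2.43e-08 · 0.46697 = 0.000270

0.0003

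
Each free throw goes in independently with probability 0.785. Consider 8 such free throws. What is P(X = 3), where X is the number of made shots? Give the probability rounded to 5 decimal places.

0.01244

X ~ Binomial(n=8, p=0.785).
P(X=3) = C(8,3) · p^3 · (1−p)^5
= 56 · 0.48374 · 0.0004594 = 0.0124448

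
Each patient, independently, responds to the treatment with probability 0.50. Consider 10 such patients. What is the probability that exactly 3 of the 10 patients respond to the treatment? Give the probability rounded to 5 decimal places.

X ~ Binomial(n=10, p=0.50).
P(X=3) = C(10,3) · p^3 · (1−p)^7
= 120 · 0.125 · 0.0078125 = 0.1171875

0.11719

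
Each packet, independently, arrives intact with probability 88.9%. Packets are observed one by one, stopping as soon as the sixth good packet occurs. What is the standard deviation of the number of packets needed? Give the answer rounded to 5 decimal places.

0.91798

Y = total packets until the sixth success; negative binomial with r=6, p=0.889.
SD(Y) = √[r(1−p)/p²] = √(0.8426956) = 0.9179845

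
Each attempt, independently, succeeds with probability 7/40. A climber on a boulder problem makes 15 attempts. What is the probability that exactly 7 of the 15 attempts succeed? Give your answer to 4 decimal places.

0.0069

X ~ Binomial(n=15, p=0.175).
P(X=7) = C(15,7) · p^7 · (1−p)^8
= 6435 · 5.0265e-06 · 0.2146 = 0.006941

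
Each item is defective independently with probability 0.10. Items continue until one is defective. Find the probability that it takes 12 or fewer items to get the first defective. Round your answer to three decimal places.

0.718

Y = number of items to the first success; geometric, p = 0.10.
P(Y ≤ 12) = 1 − (1−p)^12 = 1 − 0.28243 = 0.71757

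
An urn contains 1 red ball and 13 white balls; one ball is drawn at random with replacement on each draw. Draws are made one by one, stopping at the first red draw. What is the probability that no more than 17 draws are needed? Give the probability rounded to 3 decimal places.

0.716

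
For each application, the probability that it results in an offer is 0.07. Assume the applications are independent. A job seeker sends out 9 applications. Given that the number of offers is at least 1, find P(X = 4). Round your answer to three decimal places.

0.004

X ~ Binomial(9, 0.07). Want P(X=4 | X≥1) = P(X=4) / P(X≥1).
P(X=4) = C(9,4)·0.07^4·0.93^5 = 0.00210
P(X≥1) = 1 − 0.52041 = 0.47959
Ratio = 0.00210 / 0.47959 = 0.00439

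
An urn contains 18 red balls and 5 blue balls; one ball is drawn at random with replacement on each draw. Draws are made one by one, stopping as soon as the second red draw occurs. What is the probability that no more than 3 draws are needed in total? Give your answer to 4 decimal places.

Finishing within 3 draws ⇔ at least 2 successes in the first 3. With X ~ Binomial(3, 0.782609), P(Y ≤ 3) = 1 − P(X ≤ 1).
  k=0: C(3,0)·0.782609^0·0.217391^3 = 0.010274
  k=1: C(3,1)·0.782609^1·0.217391^2 = 0.110956
1 − 0.121230 = 0.878770

0.8788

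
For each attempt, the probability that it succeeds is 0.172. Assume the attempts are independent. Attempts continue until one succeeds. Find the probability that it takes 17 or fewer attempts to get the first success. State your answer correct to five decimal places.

0.95959

Y = number of attempts to the first success; geometric, p = 0.172.
P(Y ≤ 17) = 1 − (1−p)^17 = 1 − 0.0404125 = 0.9595875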